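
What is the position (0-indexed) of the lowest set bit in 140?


0b10001100. Lowest set bit at position 2

2


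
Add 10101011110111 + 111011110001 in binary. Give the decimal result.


10101011110111 + 111011110001 = 11100111101000 = 14824

14824


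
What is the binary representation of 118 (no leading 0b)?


118 = 1110110 in binary

1110110


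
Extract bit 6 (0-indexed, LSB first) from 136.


0b10001000, position 6 = 0

0


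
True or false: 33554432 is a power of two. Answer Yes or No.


0b10000000000000000000000000. Only one bit set => Yes

Yes


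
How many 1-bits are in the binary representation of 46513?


0b1011010110110001 has 9 set bits

9


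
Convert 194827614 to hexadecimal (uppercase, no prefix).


194827614 = B9CD55E hex

B9CD55E


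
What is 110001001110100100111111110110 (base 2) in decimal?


110001001110100100111111110110 in decimal = 825905142

825905142


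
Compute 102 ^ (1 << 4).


102 ^ (1 << 4) = 102 ^ 16 = 118

118


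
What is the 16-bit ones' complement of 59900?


59900 ^ 65535 = 5635

5635


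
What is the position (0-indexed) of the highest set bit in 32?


0b100000. Highest set bit at position 5

5


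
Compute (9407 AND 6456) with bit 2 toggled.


Step 1: 9407 & 6456 = 56
Step 2: 56 ^ (1 << 2) = 56 ^ 4 = 60

60


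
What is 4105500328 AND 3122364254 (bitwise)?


0b11110100101101001111011010101000 & 0b10111010000110110111111101011110 = 0b10110000000100000111011000001000 = 2953868808

2953868808


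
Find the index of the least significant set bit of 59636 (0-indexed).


0b1110100011110100. Lowest set bit at position 2

2


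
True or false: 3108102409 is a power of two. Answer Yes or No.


0b10111001010000011110000100001001. Multiple bits set => No

No


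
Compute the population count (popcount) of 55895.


0b1101101001010111 has 10 set bits

10


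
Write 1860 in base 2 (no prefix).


1860 = 11101000100 in binary

11101000100


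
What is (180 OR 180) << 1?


Step 1: 180 | 180 = 180
Step 2: 180 << 1 = 360

360


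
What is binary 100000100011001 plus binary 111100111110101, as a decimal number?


100000100011001 + 111100111110101 = 1011101100001110 = 47886

47886


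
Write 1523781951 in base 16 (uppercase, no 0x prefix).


1523781951 = 5AD3113F hex

5AD3113F


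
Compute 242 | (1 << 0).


242 | (1 << 0) = 242 | 1 = 243

243


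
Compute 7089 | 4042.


0b1101110110001 | 0b111111001010 = 0b1111111111011 = 8187

8187


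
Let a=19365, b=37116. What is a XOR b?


19365 ^ 37116 = 56153

56153


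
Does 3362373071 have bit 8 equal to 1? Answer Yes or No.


0b11001000011010011011110111001111, bit 8 = 1. Yes

Yes


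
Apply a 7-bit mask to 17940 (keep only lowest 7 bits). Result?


17940 & 127 = 20

20


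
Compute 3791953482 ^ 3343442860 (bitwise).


0b11100010000001001001111001001010 ^ 0b11000111010010001110001110101100 = 0b100101010011000111110111100110 = 625769958

625769958


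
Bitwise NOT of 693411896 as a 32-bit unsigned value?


~0b101001010101001010000000111000 = 0b11010110101010110101111111000111 = 3601555399 (32-bit unsigned)

3601555399


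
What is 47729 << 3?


0b1011101001110001 << 3 = 0b1011101001110001000 = 381832

381832


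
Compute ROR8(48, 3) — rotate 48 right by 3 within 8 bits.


Rotate 0b110000 right by 3 (8-bit) = 0b110 = 6

6


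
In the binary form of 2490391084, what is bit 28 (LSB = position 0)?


0b10010100011100000101101000101100, position 28 = 1

1


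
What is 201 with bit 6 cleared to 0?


201 & ~(1 << 6) = 137

137


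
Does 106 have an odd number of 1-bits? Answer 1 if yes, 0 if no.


0b1101010 has 4 ones => parity 0

0


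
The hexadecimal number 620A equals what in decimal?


620A hex = 25098 decimal

25098


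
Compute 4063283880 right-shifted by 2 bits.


0b11110010001100001100101010101000 >> 2 = 0b111100100011000011001010101010 = 1015820970

1015820970


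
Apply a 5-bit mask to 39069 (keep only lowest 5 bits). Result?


39069 & 31 = 29

29


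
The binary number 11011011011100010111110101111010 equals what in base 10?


11011011011100010111110101111010 in decimal = 3681647994

3681647994


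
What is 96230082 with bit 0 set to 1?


96230082 | (1 << 0) = 96230082 | 1 = 96230083

96230083


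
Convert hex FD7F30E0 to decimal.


FD7F30E0 hex = 4252971232 decimal

4252971232


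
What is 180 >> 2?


0b10110100 >> 2 = 0b101101 = 45

45


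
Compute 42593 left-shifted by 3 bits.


0b1010011001100001 << 3 = 0b1010011001100001000 = 340744

340744


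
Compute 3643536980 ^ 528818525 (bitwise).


0b11011001001010111111011001010100 ^ 0b11111100001010010000101011101 = 0b11000110101011101101011100001001 = 3333347081

3333347081


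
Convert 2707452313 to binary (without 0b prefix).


2707452313 = 10100001011000000111000110011001 in binary

10100001011000000111000110011001


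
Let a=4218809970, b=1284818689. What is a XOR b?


4218809970 ^ 1284818689 = 3084986739

3084986739


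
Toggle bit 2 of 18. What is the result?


18 ^ (1 << 2) = 18 ^ 4 = 22

22


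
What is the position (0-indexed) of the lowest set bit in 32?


0b100000. Lowest set bit at position 5

5


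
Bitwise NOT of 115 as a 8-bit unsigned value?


~0b1110011 = 0b10001100 = 140 (8-bit unsigned)

140


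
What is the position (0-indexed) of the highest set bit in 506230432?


0b11110001011000111011010100000. Highest set bit at position 28

28


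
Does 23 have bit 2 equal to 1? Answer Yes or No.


0b10111, bit 2 = 1. Yes

Yes


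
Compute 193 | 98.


0b11000001 | 0b1100010 = 0b11100011 = 227

227


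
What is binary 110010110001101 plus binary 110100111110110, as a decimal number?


110010110001101 + 110100111110110 = 1100111110000011 = 53123

53123


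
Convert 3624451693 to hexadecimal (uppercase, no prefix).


3624451693 = D808BE6D hex

D808BE6D


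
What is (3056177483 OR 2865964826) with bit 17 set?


Step 1: 3056177483 | 2865964826 = 3204167515
Step 2: 3204167515 | (1 << 17) = 3204167515 | 131072 = 3204167515

3204167515


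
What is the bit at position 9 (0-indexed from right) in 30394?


0b111011010111010, position 9 = 1

1


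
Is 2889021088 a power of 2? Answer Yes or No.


0b10101100001100101111011010100000. Multiple bits set => No

No


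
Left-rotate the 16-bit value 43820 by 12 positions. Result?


Rotate 0b1010101100101100 left by 12 (16-bit) = 0b1100101010110010 = 51890

51890


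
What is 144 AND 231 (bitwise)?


0b10010000 & 0b11100111 = 0b10000000 = 128

128


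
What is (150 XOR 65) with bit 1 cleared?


Step 1: 150 ^ 65 = 215
Step 2: 215 & ~(1 << 1) = 213

213


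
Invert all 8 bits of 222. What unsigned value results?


222 ^ 255 = 33

33


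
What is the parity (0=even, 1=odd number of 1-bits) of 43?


0b101011 has 4 ones => parity 0

0


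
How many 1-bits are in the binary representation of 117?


0b1110101 has 5 set bits

5


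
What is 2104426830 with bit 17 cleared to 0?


2104426830 & ~(1 << 17) = 2104295758

2104295758


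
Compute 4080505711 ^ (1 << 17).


4080505711 ^ (1 << 17) = 4080505711 ^ 131072 = 4080374639

4080374639


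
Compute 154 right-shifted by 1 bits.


0b10011010 >> 1 = 0b1001101 = 77

77


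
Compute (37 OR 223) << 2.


Step 1: 37 | 223 = 255
Step 2: 255 << 2 = 1020

1020


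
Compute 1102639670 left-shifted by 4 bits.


0b1000001101110001111001000110110 << 4 = 0b10000011011100011110010001101100000 = 17642234720

17642234720


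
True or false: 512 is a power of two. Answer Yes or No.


0b1000000000. Only one bit set => Yes

Yes


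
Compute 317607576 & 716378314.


0b10010111011100100111010011000 & 0b101010101100110001000011001010 = 0b10101000100000000010001000 = 44171400

44171400


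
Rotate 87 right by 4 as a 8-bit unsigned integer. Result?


Rotate 0b1010111 right by 4 (8-bit) = 0b1110101 = 117

117


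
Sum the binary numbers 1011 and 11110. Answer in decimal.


1011 + 11110 = 101001 = 41

41


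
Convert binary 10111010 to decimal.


10111010 in decimal = 186

186


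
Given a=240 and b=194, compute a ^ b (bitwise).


240 ^ 194 = 50

50


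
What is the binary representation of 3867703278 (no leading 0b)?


3867703278 = 11100110100010000111011111101110 in binary

11100110100010000111011111101110


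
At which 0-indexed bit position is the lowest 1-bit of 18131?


0b100011011010011. Lowest set bit at position 0

0


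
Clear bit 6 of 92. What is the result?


92 & ~(1 << 6) = 28

28


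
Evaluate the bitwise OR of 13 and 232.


0b1101 | 0b11101000 = 0b11101101 = 237

237


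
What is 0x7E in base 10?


7E hex = 126 decimal

126


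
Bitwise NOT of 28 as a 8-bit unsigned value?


~0b11100 = 0b11100011 = 227 (8-bit unsigned)

227


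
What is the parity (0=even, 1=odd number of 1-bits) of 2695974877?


0b10100000101100010100111111011101 has 17 ones => parity 1

1


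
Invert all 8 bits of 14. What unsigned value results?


14 ^ 255 = 241

241


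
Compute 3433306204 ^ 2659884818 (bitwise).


0b11001100101001000001100001011100 ^ 0b10011110100010101001111100010010 = 0b1010010001011101000011101001110 = 1378781006

1378781006


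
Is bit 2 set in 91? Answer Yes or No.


0b1011011, bit 2 = 0. No

No


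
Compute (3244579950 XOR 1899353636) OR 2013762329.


Step 1: 3244579950 ^ 1899353636 = 2958133834
Step 2: 2958133834 | 2013762329 = 4166490971

4166490971


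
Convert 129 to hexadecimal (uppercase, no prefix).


129 = 81 hex

81


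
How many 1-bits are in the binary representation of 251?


0b11111011 has 7 set bits

7


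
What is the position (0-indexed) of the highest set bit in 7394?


0b1110011100010. Highest set bit at position 12

12


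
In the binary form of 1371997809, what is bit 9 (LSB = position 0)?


0b1010001110001110000011001110001, position 9 = 1

1


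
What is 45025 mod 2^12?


45025 & 4095 = 4065

4065


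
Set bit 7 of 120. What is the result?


120 | (1 << 7) = 120 | 128 = 248

248


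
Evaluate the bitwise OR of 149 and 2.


0b10010101 | 0b10 = 0b10010111 = 151

151


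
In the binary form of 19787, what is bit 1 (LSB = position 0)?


0b100110101001011, position 1 = 1

1


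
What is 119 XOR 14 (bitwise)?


0b1110111 ^ 0b1110 = 0b1111001 = 121

121


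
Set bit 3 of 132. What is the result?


132 | (1 << 3) = 132 | 8 = 140

140


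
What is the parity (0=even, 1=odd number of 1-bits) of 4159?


0b1000000111111 has 7 ones => parity 1

1


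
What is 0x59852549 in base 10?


59852549 hex = 1501898057 decimal

1501898057


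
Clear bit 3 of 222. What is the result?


222 & ~(1 << 3) = 214

214


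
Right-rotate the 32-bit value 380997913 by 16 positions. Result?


Rotate 0b10110101101011001000100011001 right by 16 (32-bit) = 0b10010001000110010001011010110101 = 2434340533

2434340533


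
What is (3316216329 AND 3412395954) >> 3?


Step 1: 3316216329 & 3412395954 = 3240165888
Step 2: 3240165888 >> 3 = 405020736

405020736


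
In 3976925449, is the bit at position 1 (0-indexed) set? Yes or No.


0b11101101000010110001000100001001, bit 1 = 0. No

No


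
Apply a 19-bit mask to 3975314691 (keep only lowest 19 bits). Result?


3975314691 & 524287 = 163075

163075


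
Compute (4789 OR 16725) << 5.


Step 1: 4789 | 16725 = 21493
Step 2: 21493 << 5 = 687776

687776


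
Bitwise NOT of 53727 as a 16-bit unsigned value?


~0b1101000111011111 = 0b10111000100000 = 11808 (16-bit unsigned)

11808


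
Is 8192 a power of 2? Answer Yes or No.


0b10000000000000. Only one bit set => Yes

Yes


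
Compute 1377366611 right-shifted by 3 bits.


0b1010010000110001111001001010011 >> 3 = 0b1010010000110001111001001010 = 172170826

172170826


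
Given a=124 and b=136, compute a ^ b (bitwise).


124 ^ 136 = 244

244


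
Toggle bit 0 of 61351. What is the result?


61351 ^ (1 << 0) = 61351 ^ 1 = 61350

61350


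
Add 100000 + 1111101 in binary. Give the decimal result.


100000 + 1111101 = 10011101 = 157

157


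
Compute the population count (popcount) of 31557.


0b111101101000101 has 9 set bits

9


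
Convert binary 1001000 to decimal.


1001000 in decimal = 72

72


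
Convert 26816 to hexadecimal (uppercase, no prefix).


26816 = 68C0 hex

68C0


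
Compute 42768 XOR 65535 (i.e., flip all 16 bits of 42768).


42768 ^ 65535 = 22767

22767


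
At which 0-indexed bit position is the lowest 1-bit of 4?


0b100. Lowest set bit at position 2

2


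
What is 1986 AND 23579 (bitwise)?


0b11111000010 & 0b101110000011011 = 0b10000000010 = 1026

1026


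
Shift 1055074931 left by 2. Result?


0b111110111000110010101001110011 << 2 = 0b11111011100011001010100111001100 = 4220299724

4220299724


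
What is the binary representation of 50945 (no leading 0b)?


50945 = 1100011100000001 in binary

1100011100000001


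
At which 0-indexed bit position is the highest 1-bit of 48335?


0b1011110011001111. Highest set bit at position 15

15


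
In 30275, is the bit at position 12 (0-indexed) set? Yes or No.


0b111011001000011, bit 12 = 1. Yes

Yes


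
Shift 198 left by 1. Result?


0b11000110 << 1 = 0b110001100 = 396

396


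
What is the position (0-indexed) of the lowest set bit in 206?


0b11001110. Lowest set bit at position 1

1


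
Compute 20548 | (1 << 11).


20548 | (1 << 11) = 20548 | 2048 = 22596

22596


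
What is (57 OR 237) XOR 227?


Step 1: 57 | 237 = 253
Step 2: 253 ^ 227 = 30

30


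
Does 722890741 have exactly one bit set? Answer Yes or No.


0b101011000101100110111111110101. Multiple bits set => No

No


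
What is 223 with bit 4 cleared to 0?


223 & ~(1 << 4) = 207

207


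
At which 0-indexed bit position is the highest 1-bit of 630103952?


0b100101100011101001111110010000. Highest set bit at position 29

29


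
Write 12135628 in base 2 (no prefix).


12135628 = 101110010010110011001100 in binary

101110010010110011001100


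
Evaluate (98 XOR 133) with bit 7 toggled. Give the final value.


Step 1: 98 ^ 133 = 231
Step 2: 231 ^ (1 << 7) = 231 ^ 128 = 103

103


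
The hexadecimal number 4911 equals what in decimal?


4911 hex = 18705 decimal

18705


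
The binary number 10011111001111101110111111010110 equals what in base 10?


10011111001111101110111111010110 in decimal = 2671701974

2671701974


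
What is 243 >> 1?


0b11110011 >> 1 = 0b1111001 = 121

121


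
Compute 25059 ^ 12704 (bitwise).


0b110000111100011 ^ 0b11000110100000 = 0b101000001000011 = 20547

20547


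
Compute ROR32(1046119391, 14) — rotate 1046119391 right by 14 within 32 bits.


Rotate 0b111110010110101000001111011111 right by 14 (32-bit) = 0b1111011111001111100101101010 = 259848554

259848554


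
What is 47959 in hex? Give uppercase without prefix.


47959 = BB57 hex

BB57


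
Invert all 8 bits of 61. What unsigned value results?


61 ^ 255 = 194

194


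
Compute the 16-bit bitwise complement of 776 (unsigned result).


~0b1100001000 = 0b1111110011110111 = 64759 (16-bit unsigned)

64759


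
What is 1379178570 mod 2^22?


1379178570 & 4194303 = 3446858

3446858


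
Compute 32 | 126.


0b100000 | 0b1111110 = 0b1111110 = 126

126


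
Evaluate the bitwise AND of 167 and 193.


0b10100111 & 0b11000001 = 0b10000001 = 129

129


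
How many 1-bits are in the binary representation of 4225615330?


0b11111011110111011100010111100010 has 21 set bits

21


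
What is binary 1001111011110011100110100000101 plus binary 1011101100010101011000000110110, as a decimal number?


1001111011110011100110100000101 + 1011101100010101011000000110110 = 10101101000001000111110100111011 = 2902752571

2902752571


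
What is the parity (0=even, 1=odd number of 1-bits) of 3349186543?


0b11000111101000001000011111101111 has 18 ones => parity 0

0


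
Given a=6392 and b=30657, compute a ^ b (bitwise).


6392 ^ 30657 = 28473

28473


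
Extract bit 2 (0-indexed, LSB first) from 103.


0b1100111, position 2 = 1

1


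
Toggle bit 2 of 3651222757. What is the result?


3651222757 ^ (1 << 2) = 3651222757 ^ 4 = 3651222753

3651222753


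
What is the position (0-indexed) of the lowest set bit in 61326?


0b1110111110001110. Lowest set bit at position 1

1


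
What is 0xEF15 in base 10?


EF15 hex = 61205 decimal

61205


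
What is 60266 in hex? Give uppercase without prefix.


60266 = EB6A hex

EB6A


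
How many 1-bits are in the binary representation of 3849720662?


0b11100101011101100001001101010110 has 17 set bits

17


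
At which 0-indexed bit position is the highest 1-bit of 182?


0b10110110. Highest set bit at position 7

7


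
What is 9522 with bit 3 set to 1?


9522 | (1 << 3) = 9522 | 8 = 9530

9530


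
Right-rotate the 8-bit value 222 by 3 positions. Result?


Rotate 0b11011110 right by 3 (8-bit) = 0b11011011 = 219

219


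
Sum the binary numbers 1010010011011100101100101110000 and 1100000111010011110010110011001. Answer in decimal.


1010010011011100101100101110000 + 1100000111010011110010110011001 = 10110011010110000011111100001001 = 3008904969

3008904969


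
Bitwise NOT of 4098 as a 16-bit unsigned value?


~0b1000000000010 = 0b1110111111111101 = 61437 (16-bit unsigned)

61437


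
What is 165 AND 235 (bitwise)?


0b10100101 & 0b11101011 = 0b10100001 = 161

161


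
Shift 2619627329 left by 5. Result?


0b10011100001001000101011101000001 << 5 = 0b1001110000100100010101110100000100000 = 83828074528

83828074528


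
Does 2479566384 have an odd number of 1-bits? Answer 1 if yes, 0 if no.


0b10010011110010110010111000110000 has 15 ones => parity 1

1


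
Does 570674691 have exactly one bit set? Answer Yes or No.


0b100010000000111100111000000011. Multiple bits set => No

No


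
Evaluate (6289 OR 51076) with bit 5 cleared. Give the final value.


Step 1: 6289 | 51076 = 57237
Step 2: 57237 & ~(1 << 5) = 57237

57237


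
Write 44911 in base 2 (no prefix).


44911 = 1010111101101111 in binary

1010111101101111


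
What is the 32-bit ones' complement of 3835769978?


3835769978 ^ 4294967295 = 459197317

459197317


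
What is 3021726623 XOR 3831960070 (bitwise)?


0b10110100000110111110001110011111 ^ 0b11100100011001110001001000000110 = 0b1010000011111001111000110011001 = 1350365593

1350365593


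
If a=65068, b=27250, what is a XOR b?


65068 ^ 27250 = 37982

37982


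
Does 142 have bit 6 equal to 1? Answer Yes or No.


0b10001110, bit 6 = 0. No

No


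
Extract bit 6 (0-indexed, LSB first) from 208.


0b11010000, position 6 = 1

1


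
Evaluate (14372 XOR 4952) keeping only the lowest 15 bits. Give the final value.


Step 1: 14372 ^ 4952 = 11132
Step 2: 11132 & 32767 = 11132

11132


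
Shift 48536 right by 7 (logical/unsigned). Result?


0b1011110110011000 >> 7 = 0b101111011 = 379

379


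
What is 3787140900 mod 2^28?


3787140900 & 268435455 = 29044516

29044516


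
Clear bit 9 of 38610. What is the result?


38610 & ~(1 << 9) = 38098

38098


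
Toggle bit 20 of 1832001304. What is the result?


1832001304 ^ (1 << 20) = 1832001304 ^ 1048576 = 1830952728

1830952728


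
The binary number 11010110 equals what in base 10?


11010110 in decimal = 214

214


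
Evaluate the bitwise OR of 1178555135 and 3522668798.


0b1000110001111110101001011111111 | 0b11010001111101111010100011111110 = 0b11010111111111111111101011111111 = 3623877375

3623877375


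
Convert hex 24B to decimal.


24B hex = 587 decimal

587


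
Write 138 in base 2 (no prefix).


138 = 10001010 in binary

10001010


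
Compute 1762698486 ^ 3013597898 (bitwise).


0b1101001000100001010010011110110 ^ 0b10110011100111111101101011001010 = 0b11011010100011110111111000111100 = 3666837052

3666837052


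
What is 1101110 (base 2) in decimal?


1101110 in decimal = 110

110


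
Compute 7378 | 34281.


0b1110011010010 | 0b1000010111101001 = 0b1001110111111011 = 40443

40443


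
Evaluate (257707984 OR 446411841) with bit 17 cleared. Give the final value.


Step 1: 257707984 | 446411841 = 534773713
Step 2: 534773713 & ~(1 << 17) = 534642641

534642641


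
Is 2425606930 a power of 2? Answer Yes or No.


0b10010000100100111101001100010010. Multiple bits set => No

No


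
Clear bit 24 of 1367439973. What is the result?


1367439973 & ~(1 << 24) = 1350662757

1350662757


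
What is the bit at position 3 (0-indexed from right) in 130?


0b10000010, position 3 = 0

0


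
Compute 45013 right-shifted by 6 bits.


0b1010111111010101 >> 6 = 0b1010111111 = 703

703


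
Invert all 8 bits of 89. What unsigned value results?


89 ^ 255 = 166

166


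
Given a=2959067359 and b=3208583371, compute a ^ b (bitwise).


2959067359 ^ 3208583371 = 258002964

258002964


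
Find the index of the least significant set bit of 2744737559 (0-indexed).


0b10100011100110010101111100010111. Lowest set bit at position 0

0


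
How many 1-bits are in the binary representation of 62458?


0b1111001111111010 has 12 set bits

12


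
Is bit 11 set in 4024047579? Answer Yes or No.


0b11101111110110100001011111011011, bit 11 = 0. No

No


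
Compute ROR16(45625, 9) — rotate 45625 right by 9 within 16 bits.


Rotate 0b1011001000111001 right by 9 (16-bit) = 0b1110011011001 = 7385

7385


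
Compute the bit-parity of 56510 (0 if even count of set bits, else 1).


0b1101110010111110 has 11 ones => parity 1

1


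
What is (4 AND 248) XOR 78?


Step 1: 4 & 248 = 0
Step 2: 0 ^ 78 = 78

78


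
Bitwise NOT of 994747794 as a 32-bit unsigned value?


~0b111011010010101010010110010010 = 0b11000100101101010101101001101101 = 3300219501 (32-bit unsigned)

3300219501


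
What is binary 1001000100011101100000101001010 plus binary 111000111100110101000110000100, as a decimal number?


1001000100011101100000101001010 + 111000111100110101000110000100 = 10000001100000100001001011001110 = 2172785358

2172785358


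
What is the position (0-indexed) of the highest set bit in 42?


0b101010. Highest set bit at position 5

5


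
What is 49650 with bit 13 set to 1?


49650 | (1 << 13) = 49650 | 8192 = 57842

57842


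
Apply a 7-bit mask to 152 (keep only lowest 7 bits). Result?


152 & 127 = 24

24


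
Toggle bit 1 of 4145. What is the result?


4145 ^ (1 << 1) = 4145 ^ 2 = 4147

4147


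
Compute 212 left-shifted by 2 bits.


0b11010100 << 2 = 0b1101010000 = 848

848


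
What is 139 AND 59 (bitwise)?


0b10001011 & 0b111011 = 0b1011 = 11

11


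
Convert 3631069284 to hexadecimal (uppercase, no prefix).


3631069284 = D86DB864 hex

D86DB864


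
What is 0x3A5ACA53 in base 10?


3A5ACA53 hex = 979028563 decimal

979028563


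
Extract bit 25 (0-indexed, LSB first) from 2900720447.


0b10101100111001010111101100111111, position 25 = 0

0


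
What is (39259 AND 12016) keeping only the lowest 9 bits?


Step 1: 39259 & 12016 = 2128
Step 2: 2128 & 511 = 80

80


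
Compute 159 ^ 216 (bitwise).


0b10011111 ^ 0b11011000 = 0b1000111 = 71

71


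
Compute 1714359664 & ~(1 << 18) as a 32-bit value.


1714359664 & ~(1 << 18) = 1714097520

1714097520


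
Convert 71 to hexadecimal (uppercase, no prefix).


71 = 47 hex

47


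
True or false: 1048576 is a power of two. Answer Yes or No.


0b100000000000000000000. Only one bit set => Yes

Yes


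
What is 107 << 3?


0b1101011 << 3 = 0b1101011000 = 856

856


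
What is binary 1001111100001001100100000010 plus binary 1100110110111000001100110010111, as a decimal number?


1001111100001001100100000010 + 1100110110111000001100110010111 = 1110000110011001011001010011001 = 1892463257

1892463257


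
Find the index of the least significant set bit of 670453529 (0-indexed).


0b100111111101100100111100011001. Lowest set bit at position 0

0


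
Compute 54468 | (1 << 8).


54468 | (1 << 8) = 54468 | 256 = 54724

54724


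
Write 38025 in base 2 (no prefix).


38025 = 1001010010001001 in binary

1001010010001001


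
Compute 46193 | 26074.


0b1011010001110001 | 0b110010111011010 = 0b1111010111111011 = 62971

62971


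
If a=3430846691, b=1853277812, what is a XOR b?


3430846691 ^ 1853277812 = 2718455447

2718455447


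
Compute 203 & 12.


0b11001011 & 0b1100 = 0b1000 = 8

8


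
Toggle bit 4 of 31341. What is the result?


31341 ^ (1 << 4) = 31341 ^ 16 = 31357

31357


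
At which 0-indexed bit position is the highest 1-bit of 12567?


0b11000100010111. Highest set bit at position 13

13


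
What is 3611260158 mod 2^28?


3611260158 & 268435455 = 121599230

121599230


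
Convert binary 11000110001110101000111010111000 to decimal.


11000110001110101000111010111000 in decimal = 3325726392

3325726392


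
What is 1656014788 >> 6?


0b1100010101101001100011111000100 >> 6 = 0b1100010101101001100011111 = 25875231

25875231


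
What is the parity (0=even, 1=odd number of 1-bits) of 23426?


0b101101110000010 has 7 ones => parity 1

1


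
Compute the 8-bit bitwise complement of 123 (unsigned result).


~0b1111011 = 0b10000100 = 132 (8-bit unsigned)

132


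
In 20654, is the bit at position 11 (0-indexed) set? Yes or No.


0b101000010101110, bit 11 = 0. No

No


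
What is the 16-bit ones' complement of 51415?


51415 ^ 65535 = 14120

14120


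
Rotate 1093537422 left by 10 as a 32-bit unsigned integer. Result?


Rotate 0b1000001001011100000111010001110 left by 10 (32-bit) = 0b10111000001110100011100100000100 = 3090823428

3090823428


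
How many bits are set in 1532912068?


0b1011011010111100110000111000100 has 16 set bits

16


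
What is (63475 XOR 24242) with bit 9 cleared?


Step 1: 63475 ^ 24242 = 43329
Step 2: 43329 & ~(1 << 9) = 43329

43329


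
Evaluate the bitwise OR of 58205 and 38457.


0b1110001101011101 | 0b1001011000111001 = 0b1111011101111101 = 63357

63357


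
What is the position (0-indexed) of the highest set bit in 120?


0b1111000. Highest set bit at position 6

6


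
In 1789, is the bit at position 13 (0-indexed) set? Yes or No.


0b11011111101, bit 13 = 0. No

No


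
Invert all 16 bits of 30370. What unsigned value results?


30370 ^ 65535 = 35165

35165


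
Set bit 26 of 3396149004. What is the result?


3396149004 | (1 << 26) = 3396149004 | 67108864 = 3463257868

3463257868


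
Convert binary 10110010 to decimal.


10110010 in decimal = 178

178


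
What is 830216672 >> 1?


0b110001011111000001100111100000 >> 1 = 0b11000101111100000110011110000 = 415108336

415108336


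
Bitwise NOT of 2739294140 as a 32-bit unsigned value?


~0b10100011010001100100111110111100 = 0b1011100101110011011000001000011 = 1555673155 (32-bit unsigned)

1555673155


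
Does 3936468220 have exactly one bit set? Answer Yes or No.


0b11101010101000011011110011111100. Multiple bits set => No

No


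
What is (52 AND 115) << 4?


Step 1: 52 & 115 = 48
Step 2: 48 << 4 = 768

768


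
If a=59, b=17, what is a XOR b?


59 ^ 17 = 42

42


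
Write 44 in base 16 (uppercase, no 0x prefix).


44 = 2C hex

2C


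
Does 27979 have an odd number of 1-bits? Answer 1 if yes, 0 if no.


0b110110101001011 has 9 ones => parity 1

1


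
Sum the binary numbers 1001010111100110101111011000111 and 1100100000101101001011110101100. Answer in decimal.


1001010111100110101111011000111 + 1100100000101101001011110101100 = 10101111000010011111011001110011 = 2936665715

2936665715


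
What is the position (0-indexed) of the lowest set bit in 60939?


0b1110111000001011. Lowest set bit at position 0

0


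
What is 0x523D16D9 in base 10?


523D16D9 hex = 1379735257 decimal

1379735257


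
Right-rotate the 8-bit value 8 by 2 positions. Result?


Rotate 0b1000 right by 2 (8-bit) = 0b10 = 2

2


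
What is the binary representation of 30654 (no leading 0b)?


30654 = 111011110111110 in binary

111011110111110


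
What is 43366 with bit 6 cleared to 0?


43366 & ~(1 << 6) = 43302

43302


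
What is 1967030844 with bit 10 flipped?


1967030844 ^ (1 << 10) = 1967030844 ^ 1024 = 1967031868

1967031868


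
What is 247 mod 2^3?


247 & 7 = 7

7


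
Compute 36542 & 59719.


0b1000111010111110 & 0b1110100101000111 = 0b1000100000000110 = 34822

34822


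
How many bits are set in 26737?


0b110100001110001 has 7 set bits

7


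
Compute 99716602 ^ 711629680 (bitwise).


0b101111100011000110111111010 ^ 0b101010011010101001101101110000 = 0b101111100110110001011010001010 = 798693002

798693002


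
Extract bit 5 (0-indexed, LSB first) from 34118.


0b1000010101000110, position 5 = 0

0


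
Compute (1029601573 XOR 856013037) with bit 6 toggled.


Step 1: 1029601573 ^ 856013037 = 240894408
Step 2: 240894408 ^ (1 << 6) = 240894408 ^ 64 = 240894344

240894344


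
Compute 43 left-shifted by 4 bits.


0b101011 << 4 = 0b1010110000 = 688

688


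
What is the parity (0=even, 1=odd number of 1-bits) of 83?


0b1010011 has 4 ones => parity 0

0


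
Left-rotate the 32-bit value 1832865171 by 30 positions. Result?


Rotate 0b1101101001111110100110110010011 left by 30 (32-bit) = 0b11011011010011111101001101100100 = 3679441764

3679441764


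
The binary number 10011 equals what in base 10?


10011 in decimal = 19

19


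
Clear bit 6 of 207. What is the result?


207 & ~(1 << 6) = 143

143


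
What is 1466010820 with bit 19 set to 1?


1466010820 | (1 << 19) = 1466010820 | 524288 = 1466535108

1466535108


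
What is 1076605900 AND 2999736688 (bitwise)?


0b1000000001010111011001111001100 & 0b10110010110011000101100101110000 = 0b10000001000101000000 = 528704

528704


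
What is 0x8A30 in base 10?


8A30 hex = 35376 decimal

35376


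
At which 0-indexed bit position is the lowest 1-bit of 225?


0b11100001. Lowest set bit at position 0

0


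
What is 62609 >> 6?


0b1111010010010001 >> 6 = 0b1111010010 = 978

978


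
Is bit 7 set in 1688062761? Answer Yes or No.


0b1100100100111011100101100101001, bit 7 = 0. No

No


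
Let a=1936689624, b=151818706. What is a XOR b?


1936689624 ^ 151818706 = 2053314570

2053314570


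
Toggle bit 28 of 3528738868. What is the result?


3528738868 ^ (1 << 28) = 3528738868 ^ 268435456 = 3260303412

3260303412


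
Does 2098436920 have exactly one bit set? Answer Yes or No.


0b1111101000100111001101100111000. Multiple bits set => No

No


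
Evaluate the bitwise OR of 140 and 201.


0b10001100 | 0b11001001 = 0b11001101 = 205

205


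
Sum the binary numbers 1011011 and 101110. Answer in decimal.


1011011 + 101110 = 10001001 = 137

137


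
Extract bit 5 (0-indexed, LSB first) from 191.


0b10111111, position 5 = 1

1


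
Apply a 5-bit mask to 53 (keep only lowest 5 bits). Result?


53 & 31 = 21

21


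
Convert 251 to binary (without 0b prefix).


251 = 11111011 in binary

11111011


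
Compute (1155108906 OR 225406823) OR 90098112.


Step 1: 1155108906 | 225406823 = 1308622703
Step 2: 1308622703 | 90098112 = 1308622831

1308622831


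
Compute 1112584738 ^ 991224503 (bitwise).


0b1000010010100001011001000100010 ^ 0b111011000101001110001010110111 = 0b1111001010001000101000010010101 = 2034520213

2034520213


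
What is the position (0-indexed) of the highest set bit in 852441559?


0b110010110011110011100111010111. Highest set bit at position 29

29


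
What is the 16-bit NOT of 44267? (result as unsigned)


~0b1010110011101011 = 0b101001100010100 = 21268 (16-bit unsigned)

21268


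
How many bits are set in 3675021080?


0b11011011000011000101111100011000 has 16 set bits

16


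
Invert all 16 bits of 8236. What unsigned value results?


8236 ^ 65535 = 57299

57299


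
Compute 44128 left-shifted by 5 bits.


0b1010110001100000 << 5 = 0b101011000110000000000 = 1412096

1412096


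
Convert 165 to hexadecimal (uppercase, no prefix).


165 = A5 hex

A5


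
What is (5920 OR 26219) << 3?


Step 1: 5920 | 26219 = 30571
Step 2: 30571 << 3 = 244568

244568


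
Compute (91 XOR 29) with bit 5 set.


Step 1: 91 ^ 29 = 70
Step 2: 70 | (1 << 5) = 70 | 32 = 102

102


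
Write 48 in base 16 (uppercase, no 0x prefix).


48 = 30 hex

30


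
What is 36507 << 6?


0b1000111010011011 << 6 = 0b1000111010011011000000 = 2336448

2336448


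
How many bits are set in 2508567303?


0b10010101100001011011001100000111 has 15 set bits

15


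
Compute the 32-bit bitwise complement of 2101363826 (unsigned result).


~0b1111101010000000100010001110010 = 0b10000010101111111011101110001101 = 2193603469 (32-bit unsigned)

2193603469


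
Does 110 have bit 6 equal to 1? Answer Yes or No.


0b1101110, bit 6 = 1. Yes

Yes


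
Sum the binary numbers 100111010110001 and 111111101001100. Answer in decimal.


100111010110001 + 111111101001100 = 1100110111111101 = 52733

52733


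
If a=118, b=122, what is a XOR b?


118 ^ 122 = 12

12


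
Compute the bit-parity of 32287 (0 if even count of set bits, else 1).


0b111111000011111 has 11 ones => parity 1

1


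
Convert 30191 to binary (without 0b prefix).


30191 = 111010111101111 in binary

111010111101111


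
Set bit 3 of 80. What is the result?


80 | (1 << 3) = 80 | 8 = 88

88


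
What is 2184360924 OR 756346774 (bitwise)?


0b10000010001100101011001111011100 | 0b101101000101001110111110010110 = 0b10101111001101101111111111011110 = 2939617246

2939617246


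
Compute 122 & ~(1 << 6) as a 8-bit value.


122 & ~(1 << 6) = 58

58


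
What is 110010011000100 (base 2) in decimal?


110010011000100 in decimal = 25796

25796


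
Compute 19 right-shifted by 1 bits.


0b10011 >> 1 = 0b1001 = 9

9


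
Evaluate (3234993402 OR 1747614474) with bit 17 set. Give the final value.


Step 1: 3234993402 | 1747614474 = 3908730874
Step 2: 3908730874 | (1 << 17) = 3908730874 | 131072 = 3908730874

3908730874


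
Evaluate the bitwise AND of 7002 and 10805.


0b1101101011010 & 0b10101000110101 = 0b101000010000 = 2576

2576


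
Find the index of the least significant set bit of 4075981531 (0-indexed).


0b11110010111100101000101011011011. Lowest set bit at position 0

0


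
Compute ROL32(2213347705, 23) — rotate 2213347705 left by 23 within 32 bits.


Rotate 0b10000011111011010000000101111001 left by 23 (32-bit) = 0b10111100110000011111011010000000 = 3166828160

3166828160


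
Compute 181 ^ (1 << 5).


181 ^ (1 << 5) = 181 ^ 32 = 149

149


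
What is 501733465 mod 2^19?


501733465 & 524287 = 514137

514137


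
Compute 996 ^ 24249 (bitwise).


0b1111100100 ^ 0b101111010111001 = 0b101110101011101 = 23901

23901


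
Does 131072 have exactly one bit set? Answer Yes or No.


0b100000000000000000. Only one bit set => Yes

Yes


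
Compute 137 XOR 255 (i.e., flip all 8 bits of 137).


137 ^ 255 = 118

118


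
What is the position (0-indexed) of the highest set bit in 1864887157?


0b1101111001001111110101101110101. Highest set bit at position 30

30


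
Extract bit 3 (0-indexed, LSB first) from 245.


0b11110101, position 3 = 0

0


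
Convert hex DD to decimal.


DD hex = 221 decimal

221


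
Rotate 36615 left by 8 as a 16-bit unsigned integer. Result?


Rotate 0b1000111100000111 left by 8 (16-bit) = 0b11110001111 = 1935

1935


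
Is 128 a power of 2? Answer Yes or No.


0b10000000. Only one bit set => Yes

Yes


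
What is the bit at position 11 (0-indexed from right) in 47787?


0b1011101010101011, position 11 = 1

1


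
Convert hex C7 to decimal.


C7 hex = 199 decimal

199


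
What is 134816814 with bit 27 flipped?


134816814 ^ (1 << 27) = 134816814 ^ 134217728 = 599086

599086


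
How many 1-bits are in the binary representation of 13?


0b1101 has 3 set bits

3


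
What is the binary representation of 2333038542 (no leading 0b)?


2333038542 = 10001011000011110101011111001110 in binary

10001011000011110101011111001110


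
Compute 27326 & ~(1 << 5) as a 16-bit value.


27326 & ~(1 << 5) = 27294

27294


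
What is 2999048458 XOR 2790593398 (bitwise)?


0b10110010110000011101100100001010 ^ 0b10100110010101010001001101110110 = 0b10100100101001100101001111100 = 345295484

345295484


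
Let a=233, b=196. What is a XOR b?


233 ^ 196 = 45

45


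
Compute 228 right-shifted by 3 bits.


0b11100100 >> 3 = 0b11100 = 28

28


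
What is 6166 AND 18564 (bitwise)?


0b1100000010110 & 0b100100010000100 = 0b100000000100 = 2052

2052


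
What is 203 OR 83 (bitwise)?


0b11001011 | 0b1010011 = 0b11011011 = 219

219


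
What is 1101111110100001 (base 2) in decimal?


1101111110100001 in decimal = 57249

57249


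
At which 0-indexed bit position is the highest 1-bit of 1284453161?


0b1001100100011110011001100101001. Highest set bit at position 30

30


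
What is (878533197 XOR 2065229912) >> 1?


Step 1: 878533197 ^ 2065229912 = 1329967637
Step 2: 1329967637 >> 1 = 664983818

664983818


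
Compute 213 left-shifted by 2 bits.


0b11010101 << 2 = 0b1101010100 = 852

852


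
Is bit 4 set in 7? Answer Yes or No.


0b111, bit 4 = 0. No

No


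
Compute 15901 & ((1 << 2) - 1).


15901 & 3 = 1

1


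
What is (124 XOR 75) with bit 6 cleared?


Step 1: 124 ^ 75 = 55
Step 2: 55 & ~(1 << 6) = 55

55


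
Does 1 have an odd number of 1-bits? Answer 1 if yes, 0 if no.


0b1 has 1 ones => parity 1

1


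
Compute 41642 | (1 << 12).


41642 | (1 << 12) = 41642 | 4096 = 45738

45738


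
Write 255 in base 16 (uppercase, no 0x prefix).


255 = FF hex

FF


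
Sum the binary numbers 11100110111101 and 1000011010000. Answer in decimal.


11100110111101 + 1000011010000 = 100101010001101 = 19085

19085


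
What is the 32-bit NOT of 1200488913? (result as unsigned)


~0b1000111100011100000000111010001 = 0b10111000011100011111111000101110 = 3094478382 (32-bit unsigned)

3094478382


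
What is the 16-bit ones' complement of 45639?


45639 ^ 65535 = 19896

19896


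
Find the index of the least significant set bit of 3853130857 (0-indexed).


0b11100101101010100001110001101001. Lowest set bit at position 0

0
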